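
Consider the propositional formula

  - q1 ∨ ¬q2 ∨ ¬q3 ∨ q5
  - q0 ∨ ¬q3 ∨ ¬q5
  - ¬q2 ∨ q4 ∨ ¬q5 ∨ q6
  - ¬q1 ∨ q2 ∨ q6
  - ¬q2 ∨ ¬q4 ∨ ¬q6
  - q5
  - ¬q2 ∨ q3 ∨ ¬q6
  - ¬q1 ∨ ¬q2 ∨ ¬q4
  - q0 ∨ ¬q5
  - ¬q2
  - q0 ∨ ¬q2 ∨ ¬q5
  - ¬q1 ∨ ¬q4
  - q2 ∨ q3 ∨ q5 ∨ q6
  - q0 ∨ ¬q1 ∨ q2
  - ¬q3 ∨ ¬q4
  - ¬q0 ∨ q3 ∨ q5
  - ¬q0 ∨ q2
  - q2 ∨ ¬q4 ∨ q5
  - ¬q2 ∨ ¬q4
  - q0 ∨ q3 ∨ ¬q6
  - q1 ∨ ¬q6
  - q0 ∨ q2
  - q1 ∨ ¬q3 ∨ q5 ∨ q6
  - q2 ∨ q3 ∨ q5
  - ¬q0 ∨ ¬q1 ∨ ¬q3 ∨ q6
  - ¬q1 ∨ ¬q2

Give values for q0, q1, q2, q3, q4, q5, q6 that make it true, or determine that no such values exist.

Unsatisfiable

Case q2 = True:
  Clause (¬q2) is falsified — contradiction.
Case q2 = False:
  (q5) forces q5 = True.
  (q0 ∨ ¬q5) forces q0 = True.
  Clause (¬q0 ∨ q2) is falsified — contradiction.
Both cases fail, so the formula is unsatisfiable.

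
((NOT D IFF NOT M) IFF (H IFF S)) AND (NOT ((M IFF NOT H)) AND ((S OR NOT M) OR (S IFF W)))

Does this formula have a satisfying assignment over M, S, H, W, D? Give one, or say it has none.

M = False; S = True; H = False; W = False; D = True

  (NOT D IFF NOT M) IFF (H IFF S) = True
    NOT D IFF NOT M = False
      NOT D = False
      NOT M = True
    H IFF S = False
  NOT ((M IFF NOT H)) AND ((S OR NOT M) OR (S IFF W)) = True
    NOT ((M IFF NOT H)) = True
      M IFF NOT H = False
        NOT H = True
    (S OR NOT M) OR (S IFF W) = True
      S OR NOT M = True
        NOT M = True
      S IFF W = False
Both conjuncts True, so the formula holds.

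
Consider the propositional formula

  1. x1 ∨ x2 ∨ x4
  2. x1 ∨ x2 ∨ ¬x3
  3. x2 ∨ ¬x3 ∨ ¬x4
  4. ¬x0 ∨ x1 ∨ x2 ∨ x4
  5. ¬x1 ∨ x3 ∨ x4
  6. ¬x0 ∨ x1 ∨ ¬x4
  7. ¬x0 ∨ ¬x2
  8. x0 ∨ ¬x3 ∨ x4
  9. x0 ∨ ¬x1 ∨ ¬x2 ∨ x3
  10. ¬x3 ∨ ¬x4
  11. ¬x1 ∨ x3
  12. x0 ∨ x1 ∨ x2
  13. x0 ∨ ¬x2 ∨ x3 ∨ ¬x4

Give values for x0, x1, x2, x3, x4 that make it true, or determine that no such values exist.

x0 = True, x1 = True, x2 = False, x3 = True, x4 = False

Set x0 = True.
  then (¬x0 ∨ ¬x2) forces x2 = False.
Set x1 = True.
  then (¬x1 ∨ x3) forces x3 = True.
  then (x2 ∨ ¬x3 ∨ ¬x4) forces x4 = False.
All clauses satisfied.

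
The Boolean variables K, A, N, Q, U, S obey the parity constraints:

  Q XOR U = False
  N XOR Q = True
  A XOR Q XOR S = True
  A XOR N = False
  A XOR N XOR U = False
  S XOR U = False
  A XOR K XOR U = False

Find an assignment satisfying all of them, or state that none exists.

K = True; A = True; N = True; Q = False; U = False; S = False

Q XOR U = F XOR F = False ✓
N XOR Q = T XOR F = True ✓
A XOR Q XOR S = T XOR F XOR F = True ✓
A XOR N = T XOR T = False ✓
A XOR N XOR U = T XOR T XOR F = False ✓
S XOR U = F XOR F = False ✓
A XOR K XOR U = T XOR T XOR F = False ✓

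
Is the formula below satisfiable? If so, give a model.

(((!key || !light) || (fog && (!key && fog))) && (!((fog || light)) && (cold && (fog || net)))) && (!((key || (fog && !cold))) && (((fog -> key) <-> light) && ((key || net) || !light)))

No satisfying assignment exists.

Case light = True: the conjunct !((fog || light)) becomes !((fog || True)) = False.
Case light = False: the formula simplifies to (!fog && (cold && (fog || net))) && (!((key || (fog && !cold))) && !((fog -> key))).
  fog = True: the conjunct !fog is False.
  fog = False: the conjunct !((fog -> key)) becomes !((False -> key)) = False.
Both cases fail — unsatisfiable.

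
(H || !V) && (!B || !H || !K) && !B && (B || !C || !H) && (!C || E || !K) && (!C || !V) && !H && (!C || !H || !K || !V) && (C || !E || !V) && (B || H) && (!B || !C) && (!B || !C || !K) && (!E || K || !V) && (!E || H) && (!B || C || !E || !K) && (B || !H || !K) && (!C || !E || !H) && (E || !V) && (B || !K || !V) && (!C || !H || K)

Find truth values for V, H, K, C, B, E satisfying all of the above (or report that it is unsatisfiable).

Unsatisfiable

Case B = True:
  Clause (!B) is falsified — contradiction.
Case B = False:
  (!H) forces H = False.
  Clause (B || H) is falsified — contradiction.
Both cases fail, so the formula is unsatisfiable.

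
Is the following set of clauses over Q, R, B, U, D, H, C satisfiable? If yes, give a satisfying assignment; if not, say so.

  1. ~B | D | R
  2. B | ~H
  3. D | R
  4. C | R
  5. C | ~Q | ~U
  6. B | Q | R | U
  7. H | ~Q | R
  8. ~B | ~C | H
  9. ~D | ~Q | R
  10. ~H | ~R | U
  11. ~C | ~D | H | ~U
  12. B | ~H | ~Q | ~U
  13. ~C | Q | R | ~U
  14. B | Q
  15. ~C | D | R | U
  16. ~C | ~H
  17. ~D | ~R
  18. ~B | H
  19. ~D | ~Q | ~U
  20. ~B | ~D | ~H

Q = True; R = True; B = False; U = False; D = False; H = False; C = True

Set Q = True.
Try R = False:
  (D | R) forces D = True.
  clause (~D | ~Q | R) is falsified — backtrack.
So R = True.
  then (~D | ~R) forces D = False.
Set B = False.
  then (B | ~H) forces H = False.
Set U = False.
Set C = True.
All clauses satisfied.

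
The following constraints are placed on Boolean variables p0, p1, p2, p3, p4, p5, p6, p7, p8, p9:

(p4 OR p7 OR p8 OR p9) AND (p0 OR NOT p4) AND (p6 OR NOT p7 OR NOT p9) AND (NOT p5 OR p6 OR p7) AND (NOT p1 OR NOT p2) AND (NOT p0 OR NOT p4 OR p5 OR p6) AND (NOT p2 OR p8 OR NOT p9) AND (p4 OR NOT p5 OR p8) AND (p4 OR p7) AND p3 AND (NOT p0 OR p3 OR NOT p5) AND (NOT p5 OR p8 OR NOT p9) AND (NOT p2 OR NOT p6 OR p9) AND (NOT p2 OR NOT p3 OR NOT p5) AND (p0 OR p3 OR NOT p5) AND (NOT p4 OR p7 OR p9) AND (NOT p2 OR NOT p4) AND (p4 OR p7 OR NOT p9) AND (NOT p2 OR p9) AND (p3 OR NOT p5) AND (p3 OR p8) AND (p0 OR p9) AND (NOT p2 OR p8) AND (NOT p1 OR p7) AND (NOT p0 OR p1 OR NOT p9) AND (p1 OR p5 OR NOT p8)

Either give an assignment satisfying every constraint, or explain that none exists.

Unit clause (p3) forces p3 = True.
Set p0 = False.
  then (p0 OR NOT p4) forces p4 = False.
  then (p4 OR p7) forces p7 = True.
  then (p0 OR p9) forces p9 = True.
  then (p6 OR NOT p7 OR NOT p9) forces p6 = True.
Set p1 = False.
Set p2 = False.
Set p5 = False.
  then (p1 OR p5 OR NOT p8) forces p8 = False.
All clauses satisfied.

p0 = False, p1 = False, p2 = False, p3 = True, p4 = False, p5 = False, p6 = True, p7 = True, p8 = False, p9 = True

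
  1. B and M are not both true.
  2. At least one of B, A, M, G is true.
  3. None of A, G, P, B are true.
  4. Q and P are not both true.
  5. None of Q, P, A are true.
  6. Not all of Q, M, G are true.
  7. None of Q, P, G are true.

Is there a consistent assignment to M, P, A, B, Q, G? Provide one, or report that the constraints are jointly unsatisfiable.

M = True, P = False, A = False, B = False, Q = False, G = False

  (1) B=F, M=T — not both ✓
  (2) {B, A, M, G}: 1 true — at least one ✓
  (3) {A, G, P, B}: 0 true — none ✓
  (4) Q=F, P=F — not both ✓
  (5) {Q, P, A}: 0 true — none ✓
  (6) {Q, M, G}: 1/3 true — not all ✓
  (7) {Q, P, G}: 0 true — none ✓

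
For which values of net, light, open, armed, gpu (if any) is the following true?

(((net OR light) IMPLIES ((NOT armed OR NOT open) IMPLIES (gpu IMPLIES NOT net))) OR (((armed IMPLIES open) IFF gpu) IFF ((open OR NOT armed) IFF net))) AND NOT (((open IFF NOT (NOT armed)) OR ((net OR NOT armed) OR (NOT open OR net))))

The formula is unsatisfiable.

The conjunct NOT (((open IFF NOT (NOT armed)) OR ((net OR NOT armed) OR (NOT open OR net)))) is unsatisfiable on its own:
  net=F, open=F, armed=F: evaluates to False.
  net=F, open=F, armed=T: evaluates to False.
  net=F, open=T, armed=F: evaluates to False.
  net=F, open=T, armed=T: evaluates to False.
  net=T, open=F, armed=F: evaluates to False.
  net=T, open=F, armed=T: evaluates to False.
  net=T, open=T, armed=F: evaluates to False.
  net=T, open=T, armed=T: evaluates to False.
So the whole conjunction is unsatisfiable.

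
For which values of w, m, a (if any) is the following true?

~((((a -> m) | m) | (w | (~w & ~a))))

w = False; m = False; a = True

  ~((((a -> m) | m) | (w | (~w & ~a)))) = True
    ((a -> m) | m) | (w | (~w & ~a)) = False
      (a -> m) | m = False
        a -> m = False
      w | (~w & ~a) = False
        ~w & ~a = False
          ~w = True
          ~a = False
The formula evaluates to True.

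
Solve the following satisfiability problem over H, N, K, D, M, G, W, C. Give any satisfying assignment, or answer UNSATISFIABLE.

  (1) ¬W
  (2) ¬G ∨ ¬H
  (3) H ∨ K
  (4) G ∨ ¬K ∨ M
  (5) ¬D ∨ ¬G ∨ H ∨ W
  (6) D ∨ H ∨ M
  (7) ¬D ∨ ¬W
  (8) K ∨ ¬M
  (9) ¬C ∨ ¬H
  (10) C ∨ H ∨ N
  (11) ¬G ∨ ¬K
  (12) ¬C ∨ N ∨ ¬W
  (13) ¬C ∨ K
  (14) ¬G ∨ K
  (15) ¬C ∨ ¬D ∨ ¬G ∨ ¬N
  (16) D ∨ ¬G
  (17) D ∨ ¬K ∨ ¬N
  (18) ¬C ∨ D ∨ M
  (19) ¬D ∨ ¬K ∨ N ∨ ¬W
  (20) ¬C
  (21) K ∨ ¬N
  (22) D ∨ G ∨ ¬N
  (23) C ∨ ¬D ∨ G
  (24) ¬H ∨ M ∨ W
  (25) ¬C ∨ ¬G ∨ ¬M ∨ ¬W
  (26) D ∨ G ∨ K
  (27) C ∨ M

H = True; N = False; K = True; D = False; M = True; G = False; W = False; C = False

Unit clause (¬W) forces W = False.
Unit clause (¬C) forces C = False.
In (C ∨ M) only M is left, so M = True.
In (K ∨ ¬M) only K is left, so K = True.
In (¬G ∨ ¬K) only ¬G is left, so G = False.
In (C ∨ ¬D ∨ G) only ¬D is left, so D = False.
In (D ∨ ¬K ∨ ¬N) only ¬N is left, so N = False.
In (C ∨ H ∨ N) only H is left, so H = True.
All clauses satisfied.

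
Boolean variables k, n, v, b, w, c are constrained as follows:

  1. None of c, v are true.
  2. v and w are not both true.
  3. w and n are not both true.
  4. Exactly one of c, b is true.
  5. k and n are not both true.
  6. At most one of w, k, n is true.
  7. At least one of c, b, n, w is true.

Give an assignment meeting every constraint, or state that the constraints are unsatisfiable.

k = False, n = False, v = False, b = True, w = False, c = False

  (1) {c, v}: 0 true — none ✓
  (2) v=F, w=F — not both ✓
  (3) w=F, n=F — not both ✓
  (4) {c, b}: 1 true — exactly one ✓
  (5) k=F, n=F — not both ✓
  (6) {w, k, n}: 0 true — at most one ✓
  (7) {c, b, n, w}: 1 true — at least one ✓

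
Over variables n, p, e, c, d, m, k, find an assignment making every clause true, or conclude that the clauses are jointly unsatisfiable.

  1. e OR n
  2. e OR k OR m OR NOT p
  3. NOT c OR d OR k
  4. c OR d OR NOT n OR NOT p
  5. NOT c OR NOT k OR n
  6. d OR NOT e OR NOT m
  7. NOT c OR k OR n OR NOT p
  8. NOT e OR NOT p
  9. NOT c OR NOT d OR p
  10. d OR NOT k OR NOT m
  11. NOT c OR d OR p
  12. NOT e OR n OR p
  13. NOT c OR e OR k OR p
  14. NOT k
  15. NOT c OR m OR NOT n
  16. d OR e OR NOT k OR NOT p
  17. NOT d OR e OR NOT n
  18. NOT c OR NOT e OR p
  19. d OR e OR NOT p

n = True, p = False, e = False, c = False, d = False, m = True, k = False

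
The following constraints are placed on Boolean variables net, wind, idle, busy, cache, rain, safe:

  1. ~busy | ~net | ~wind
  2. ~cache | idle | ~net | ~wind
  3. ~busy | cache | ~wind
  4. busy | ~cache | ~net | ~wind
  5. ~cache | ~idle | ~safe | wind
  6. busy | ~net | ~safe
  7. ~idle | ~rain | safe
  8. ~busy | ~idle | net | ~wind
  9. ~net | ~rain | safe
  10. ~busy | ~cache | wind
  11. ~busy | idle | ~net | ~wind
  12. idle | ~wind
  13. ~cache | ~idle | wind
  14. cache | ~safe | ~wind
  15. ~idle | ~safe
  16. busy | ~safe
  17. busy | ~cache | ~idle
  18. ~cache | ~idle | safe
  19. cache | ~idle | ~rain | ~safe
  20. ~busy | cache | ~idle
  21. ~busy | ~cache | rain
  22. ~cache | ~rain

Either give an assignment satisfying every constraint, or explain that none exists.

net = False, wind = False, idle = False, busy = False, cache = False, rain = True, safe = False

Set net = False.
Set wind = False.
Set idle = False.
Set busy = False.
  then (busy | ~safe) forces safe = False.
Set cache = False.
Set rain = True.
All clauses satisfied.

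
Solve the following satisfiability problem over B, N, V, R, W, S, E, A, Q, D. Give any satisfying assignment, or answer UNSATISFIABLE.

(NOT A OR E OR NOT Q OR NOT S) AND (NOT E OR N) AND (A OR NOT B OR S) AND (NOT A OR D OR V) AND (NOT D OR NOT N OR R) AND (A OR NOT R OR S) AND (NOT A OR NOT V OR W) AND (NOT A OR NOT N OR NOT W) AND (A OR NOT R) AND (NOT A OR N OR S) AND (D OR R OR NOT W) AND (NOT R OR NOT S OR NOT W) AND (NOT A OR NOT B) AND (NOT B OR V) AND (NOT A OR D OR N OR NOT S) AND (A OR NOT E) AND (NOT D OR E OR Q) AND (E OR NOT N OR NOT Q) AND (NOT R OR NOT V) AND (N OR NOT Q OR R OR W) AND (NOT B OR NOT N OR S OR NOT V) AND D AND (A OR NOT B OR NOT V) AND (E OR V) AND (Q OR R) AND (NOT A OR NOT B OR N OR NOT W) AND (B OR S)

B=F, N=F, V=T, R=F, W=T, S=T, E=F, A=F, Q=T, D=T

Unit clause (D) forces D = True.
Set B = False.
  then (B OR S) forces S = True.
Set N = False.
  then (NOT E OR N) forces E = False.
  then (NOT D OR E OR Q) forces Q = True.
  then (E OR V) forces V = True.
  then (NOT A OR E OR NOT Q OR NOT S) forces A = False.
  then (A OR NOT R) forces R = False.
  then (N OR NOT Q OR R OR W) forces W = True.
All clauses satisfied.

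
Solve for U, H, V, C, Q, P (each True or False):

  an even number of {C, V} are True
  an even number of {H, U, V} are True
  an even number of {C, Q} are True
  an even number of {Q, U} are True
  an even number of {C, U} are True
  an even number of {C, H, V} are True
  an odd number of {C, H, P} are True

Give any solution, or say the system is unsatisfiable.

U = True; H = False; V = True; C = True; Q = True; P = False

{C, V}: 2 true → even ✓
{H, U, V}: 2 true → even ✓
{C, Q}: 2 true → even ✓
{Q, U}: 2 true → even ✓
{C, U}: 2 true → even ✓
{C, H, V}: 2 true → even ✓
{C, H, P}: 1 true → odd ✓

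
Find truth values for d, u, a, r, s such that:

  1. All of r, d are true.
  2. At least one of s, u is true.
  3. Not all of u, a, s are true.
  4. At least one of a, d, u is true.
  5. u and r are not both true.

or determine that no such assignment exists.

d=T, u=F, a=T, r=T, s=T

  (1) {r, d}: all 2 true ✓
  (2) {s, u}: 1 true — at least one ✓
  (3) {u, a, s}: 2/3 true — not all ✓
  (4) {a, d, u}: 2 true — at least one ✓
  (5) u=F, r=T — not both ✓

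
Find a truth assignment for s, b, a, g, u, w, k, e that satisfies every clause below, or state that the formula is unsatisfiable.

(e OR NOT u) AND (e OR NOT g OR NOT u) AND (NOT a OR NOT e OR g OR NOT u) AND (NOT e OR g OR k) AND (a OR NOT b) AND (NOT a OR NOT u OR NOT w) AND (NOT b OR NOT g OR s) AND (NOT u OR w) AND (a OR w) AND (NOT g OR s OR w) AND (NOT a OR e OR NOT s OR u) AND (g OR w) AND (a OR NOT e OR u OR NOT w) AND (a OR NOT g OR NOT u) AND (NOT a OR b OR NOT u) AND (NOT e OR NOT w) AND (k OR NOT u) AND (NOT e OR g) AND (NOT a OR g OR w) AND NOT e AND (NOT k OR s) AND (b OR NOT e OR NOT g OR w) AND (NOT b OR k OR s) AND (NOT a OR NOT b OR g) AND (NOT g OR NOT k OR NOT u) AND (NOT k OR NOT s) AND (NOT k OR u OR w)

Unit clause (NOT e) forces e = False.
In (e OR NOT u) only NOT u is left, so u = False.
Set s = False.
  then (NOT k OR s) forces k = False.
  then (NOT b OR k OR s) forces b = False.
Set a = True.
Set g = True.
  then (NOT g OR s OR w) forces w = True.
All clauses satisfied.

s: False; b: False; a: True; g: True; u: False; w: True; k: False; e: False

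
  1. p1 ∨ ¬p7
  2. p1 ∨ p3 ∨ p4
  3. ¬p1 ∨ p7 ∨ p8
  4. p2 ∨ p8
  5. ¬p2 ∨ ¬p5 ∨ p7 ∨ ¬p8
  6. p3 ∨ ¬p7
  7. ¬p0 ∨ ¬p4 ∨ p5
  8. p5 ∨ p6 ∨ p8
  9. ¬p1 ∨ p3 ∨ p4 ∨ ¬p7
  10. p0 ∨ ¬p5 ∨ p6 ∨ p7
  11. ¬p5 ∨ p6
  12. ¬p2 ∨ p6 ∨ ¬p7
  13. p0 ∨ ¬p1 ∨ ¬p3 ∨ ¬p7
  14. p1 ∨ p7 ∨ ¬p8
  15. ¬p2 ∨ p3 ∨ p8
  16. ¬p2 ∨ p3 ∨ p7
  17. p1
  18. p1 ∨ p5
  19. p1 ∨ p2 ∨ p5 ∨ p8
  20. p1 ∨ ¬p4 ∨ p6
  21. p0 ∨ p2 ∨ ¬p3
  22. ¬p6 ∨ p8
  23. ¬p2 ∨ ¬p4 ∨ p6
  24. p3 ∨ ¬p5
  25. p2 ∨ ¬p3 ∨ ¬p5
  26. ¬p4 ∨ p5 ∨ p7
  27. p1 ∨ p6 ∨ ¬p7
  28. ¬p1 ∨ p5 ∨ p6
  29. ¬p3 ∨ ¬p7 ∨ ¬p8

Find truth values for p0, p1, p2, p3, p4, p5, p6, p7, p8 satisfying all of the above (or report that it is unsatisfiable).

Unit clause (p1) forces p1 = True.
Set p0 = False.
Set p2 = True.
Try p3 = False:
  (p3 ∨ ¬p7) forces p7 = False.
  clause (¬p2 ∨ p3 ∨ p7) is falsified — backtrack.
So p3 = True.
  then (p0 ∨ ¬p1 ∨ ¬p3 ∨ ¬p7) forces p7 = False.
  then (¬p1 ∨ p7 ∨ p8) forces p8 = True.
  then (¬p2 ∨ ¬p5 ∨ p7 ∨ ¬p8) forces p5 = False.
  then (¬p4 ∨ p5 ∨ p7) forces p4 = False.
  then (¬p1 ∨ p5 ∨ p6) forces p6 = True.
All clauses satisfied.

p0 = False, p1 = True, p2 = True, p3 = True, p4 = False, p5 = False, p6 = True, p7 = False, p8 = True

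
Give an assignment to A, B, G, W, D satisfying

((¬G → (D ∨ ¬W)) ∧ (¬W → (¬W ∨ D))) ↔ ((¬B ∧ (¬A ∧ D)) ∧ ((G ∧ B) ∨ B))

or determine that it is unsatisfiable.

A=T; B=F; G=F; W=T; D=F

  ((¬G → (D ∨ ¬W)) ∧ (¬W → (¬W ∨ D))) ↔ ((¬B ∧ (¬A ∧ D)) ∧ ((G ∧ B) ∨ B)) = True
    (¬G → (D ∨ ¬W)) ∧ (¬W → (¬W ∨ D)) = False
      ¬G → (D ∨ ¬W) = False
        ¬G = True
        D ∨ ¬W = False
          ¬W = False
      ¬W → (¬W ∨ D) = True
        ¬W = False
        ¬W ∨ D = False
          ¬W = False
    (¬B ∧ (¬A ∧ D)) ∧ ((G ∧ B) ∨ B) = False
      ¬B ∧ (¬A ∧ D) = False
        ¬B = True
        ¬A ∧ D = False
          ¬A = False
      (G ∧ B) ∨ B = False
        G ∧ B = False
The formula evaluates to True.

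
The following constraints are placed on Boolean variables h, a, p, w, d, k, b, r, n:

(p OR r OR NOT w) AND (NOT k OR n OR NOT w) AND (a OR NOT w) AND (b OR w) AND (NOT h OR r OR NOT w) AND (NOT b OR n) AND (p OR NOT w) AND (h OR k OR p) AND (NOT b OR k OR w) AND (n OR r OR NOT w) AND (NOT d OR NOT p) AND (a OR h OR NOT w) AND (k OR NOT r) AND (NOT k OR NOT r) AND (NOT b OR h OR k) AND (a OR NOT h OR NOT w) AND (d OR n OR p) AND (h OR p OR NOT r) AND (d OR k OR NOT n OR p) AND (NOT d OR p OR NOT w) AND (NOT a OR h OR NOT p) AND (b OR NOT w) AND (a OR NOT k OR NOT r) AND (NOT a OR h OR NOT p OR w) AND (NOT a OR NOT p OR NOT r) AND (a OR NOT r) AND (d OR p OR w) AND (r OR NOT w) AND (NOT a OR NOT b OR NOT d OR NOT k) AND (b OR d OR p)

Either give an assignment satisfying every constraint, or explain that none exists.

Set h = True.
Set a = False.
  then (a OR NOT w) forces w = False.
  then (b OR w) forces b = True.
  then (NOT b OR n) forces n = True.
  then (NOT b OR k OR w) forces k = True.
  then (NOT k OR NOT r) forces r = False.
Set p = False.
  then (d OR p OR w) forces d = True.
All clauses satisfied.

h = True, a = False, p = False, w = False, d = True, k = True, b = True, r = False, n = True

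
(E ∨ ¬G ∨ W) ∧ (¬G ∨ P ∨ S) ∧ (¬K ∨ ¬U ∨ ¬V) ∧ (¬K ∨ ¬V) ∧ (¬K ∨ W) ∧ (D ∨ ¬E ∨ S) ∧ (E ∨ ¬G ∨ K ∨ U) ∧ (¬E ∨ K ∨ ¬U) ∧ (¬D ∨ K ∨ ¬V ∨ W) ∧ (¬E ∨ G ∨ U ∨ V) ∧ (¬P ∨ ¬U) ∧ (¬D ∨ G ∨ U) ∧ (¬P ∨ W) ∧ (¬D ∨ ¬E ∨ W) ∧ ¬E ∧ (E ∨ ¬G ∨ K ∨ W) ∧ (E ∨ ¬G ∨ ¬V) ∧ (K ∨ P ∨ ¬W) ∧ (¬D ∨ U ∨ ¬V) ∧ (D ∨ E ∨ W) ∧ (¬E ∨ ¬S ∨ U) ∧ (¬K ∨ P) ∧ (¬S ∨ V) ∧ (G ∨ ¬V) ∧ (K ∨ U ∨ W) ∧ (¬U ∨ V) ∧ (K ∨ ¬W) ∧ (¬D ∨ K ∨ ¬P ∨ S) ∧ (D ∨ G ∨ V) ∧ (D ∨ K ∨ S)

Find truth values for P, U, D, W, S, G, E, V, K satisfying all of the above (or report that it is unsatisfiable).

Unit clause (¬E) forces E = False.
Set P = True.
  then (¬P ∨ ¬U) forces U = False.
  then (¬P ∨ W) forces W = True.
  then (K ∨ ¬W) forces K = True.
  then (¬K ∨ ¬V) forces V = False.
  then (¬S ∨ V) forces S = False.
Set D = True.
  then (¬D ∨ G ∨ U) forces G = True.
All clauses satisfied.

P = True, U = False, D = True, W = True, S = False, G = True, E = False, V = False, K = True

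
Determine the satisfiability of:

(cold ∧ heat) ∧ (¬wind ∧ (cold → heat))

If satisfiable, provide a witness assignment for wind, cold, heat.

wind=F, cold=T, heat=T

  cold ∧ heat = True
  ¬wind ∧ (cold → heat) = True
    ¬wind = True
    cold → heat = True
Both conjuncts True, so the formula holds.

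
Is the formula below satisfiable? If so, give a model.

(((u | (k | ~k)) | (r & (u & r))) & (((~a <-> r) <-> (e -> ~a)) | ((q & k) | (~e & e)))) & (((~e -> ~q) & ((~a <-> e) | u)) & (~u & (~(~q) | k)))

u: False, e: True, a: False, r: True, k: True, q: False

  ((u | (k | ~k)) | (r & (u & r))) & (((~a <-> r) <-> (e -> ~a)) | ((q & k) | (~e & e))) = True
    (u | (k | ~k)) | (r & (u & r)) = True
      u | (k | ~k) = True
        k | ~k = True
          ~k = False
      r & (u & r) = False
        u & r = False
    ((~a <-> r) <-> (e -> ~a)) | ((q & k) | (~e & e)) = True
      (~a <-> r) <-> (e -> ~a) = True
        ~a <-> r = True
          ~a = True
        e -> ~a = True
          ~a = True
      (q & k) | (~e & e) = False
        q & k = False
        ~e & e = False
          ~e = False
  ((~e -> ~q) & ((~a <-> e) | u)) & (~u & (~(~q) | k)) = True
    (~e -> ~q) & ((~a <-> e) | u) = True
      ~e -> ~q = True
        ~e = False
        ~q = True
      (~a <-> e) | u = True
        ~a <-> e = True
          ~a = True
    ~u & (~(~q) | k) = True
      ~u = True
      ~(~q) | k = True
        ~(~q) = False
          ~q = True
Both conjuncts True, so the formula holds.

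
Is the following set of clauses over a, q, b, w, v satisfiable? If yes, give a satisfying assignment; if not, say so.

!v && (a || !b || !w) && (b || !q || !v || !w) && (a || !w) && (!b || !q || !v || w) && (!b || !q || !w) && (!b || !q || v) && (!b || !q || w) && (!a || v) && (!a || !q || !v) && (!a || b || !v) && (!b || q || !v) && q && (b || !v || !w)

a = False, q = True, b = False, w = False, v = False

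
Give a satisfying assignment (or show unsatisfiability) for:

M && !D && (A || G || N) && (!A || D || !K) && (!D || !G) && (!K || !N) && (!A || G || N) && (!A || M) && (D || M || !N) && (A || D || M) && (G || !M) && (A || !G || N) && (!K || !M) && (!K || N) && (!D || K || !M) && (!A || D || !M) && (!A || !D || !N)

N=T, D=F, A=F, K=F, G=T, M=T

Unit clause (M) forces M = True.
Unit clause (!D) forces D = False.
In (G || !M) only G is left, so G = True.
In (!K || !M) only !K is left, so K = False.
In (!A || D || !M) only !A is left, so A = False.
In (A || !G || N) only N is left, so N = True.
All clauses satisfied.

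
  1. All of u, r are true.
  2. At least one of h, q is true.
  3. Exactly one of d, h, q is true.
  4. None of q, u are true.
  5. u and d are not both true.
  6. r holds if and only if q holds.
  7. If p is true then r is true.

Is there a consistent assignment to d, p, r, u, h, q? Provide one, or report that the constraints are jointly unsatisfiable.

Case u = True:
  Constraint (4) is violated (u=T) — contradiction.
Case u = False:
  Constraint (1) is violated (u=F) — contradiction.
Both cases fail — unsatisfiable.

Unsatisfiable — no assignment works.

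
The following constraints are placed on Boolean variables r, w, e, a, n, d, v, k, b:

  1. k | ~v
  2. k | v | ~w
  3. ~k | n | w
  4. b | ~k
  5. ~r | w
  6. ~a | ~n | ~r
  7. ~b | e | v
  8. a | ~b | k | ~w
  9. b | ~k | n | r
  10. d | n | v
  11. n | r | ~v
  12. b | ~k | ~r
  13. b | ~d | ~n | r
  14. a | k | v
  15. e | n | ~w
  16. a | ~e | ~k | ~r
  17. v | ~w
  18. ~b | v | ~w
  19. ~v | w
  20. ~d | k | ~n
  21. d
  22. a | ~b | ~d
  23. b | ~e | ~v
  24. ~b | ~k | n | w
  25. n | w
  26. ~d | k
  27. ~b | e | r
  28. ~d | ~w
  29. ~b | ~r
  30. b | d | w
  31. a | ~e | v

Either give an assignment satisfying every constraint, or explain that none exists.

r: False, w: False, e: True, a: True, n: True, d: True, v: False, k: True, b: True

Unit clause (d) forces d = True.
In (~d | k) only k is left, so k = True.
In (~d | ~w) only ~w is left, so w = False.
In (~k | n | w) only n is left, so n = True.
In (b | ~k) only b is left, so b = True.
In (~r | w) only ~r is left, so r = False.
In (~v | w) only ~v is left, so v = False.
In (a | ~b | ~d) only a is left, so a = True.
In (~b | e | r) only e is left, so e = True.
All clauses satisfied.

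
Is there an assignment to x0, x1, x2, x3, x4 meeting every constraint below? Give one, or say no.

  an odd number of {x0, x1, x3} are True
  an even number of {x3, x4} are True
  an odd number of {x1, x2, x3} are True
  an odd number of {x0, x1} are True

x0 = False, x1 = True, x2 = False, x3 = False, x4 = False

{x0, x1, x3}: 1 true → odd ✓
{x3, x4}: 0 true → even ✓
{x1, x2, x3}: 1 true → odd ✓
{x0, x1}: 1 true → odd ✓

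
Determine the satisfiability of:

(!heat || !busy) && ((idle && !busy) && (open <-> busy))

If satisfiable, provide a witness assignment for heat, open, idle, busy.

heat: True; open: False; idle: True; busy: False

  !heat || !busy = True
    !heat = False
    !busy = True
  (idle && !busy) && (open <-> busy) = True
    idle && !busy = True
      !busy = True
    open <-> busy = True
Both conjuncts True, so the formula holds.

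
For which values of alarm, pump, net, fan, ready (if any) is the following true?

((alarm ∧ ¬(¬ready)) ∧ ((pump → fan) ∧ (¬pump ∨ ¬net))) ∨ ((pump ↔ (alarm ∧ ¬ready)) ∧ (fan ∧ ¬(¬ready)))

alarm=T, pump=T, net=F, fan=T, ready=T

  ((alarm ∧ ¬(¬ready)) ∧ ((pump → fan) ∧ (¬pump ∨ ¬net))) ∨ ((pump ↔ (alarm ∧ ¬ready)) ∧ (fan ∧ ¬(¬ready))) = True
    (alarm ∧ ¬(¬ready)) ∧ ((pump → fan) ∧ (¬pump ∨ ¬net)) = True
      alarm ∧ ¬(¬ready) = True
        ¬(¬ready) = True
          ¬ready = False
      (pump → fan) ∧ (¬pump ∨ ¬net) = True
        pump → fan = True
        ¬pump ∨ ¬net = True
          ¬pump = False
          ¬net = True
    (pump ↔ (alarm ∧ ¬ready)) ∧ (fan ∧ ¬(¬ready)) = False
      pump ↔ (alarm ∧ ¬ready) = False
        alarm ∧ ¬ready = False
          ¬ready = False
      fan ∧ ¬(¬ready) = True
        ¬(¬ready) = True
          ¬ready = False
The formula evaluates to True.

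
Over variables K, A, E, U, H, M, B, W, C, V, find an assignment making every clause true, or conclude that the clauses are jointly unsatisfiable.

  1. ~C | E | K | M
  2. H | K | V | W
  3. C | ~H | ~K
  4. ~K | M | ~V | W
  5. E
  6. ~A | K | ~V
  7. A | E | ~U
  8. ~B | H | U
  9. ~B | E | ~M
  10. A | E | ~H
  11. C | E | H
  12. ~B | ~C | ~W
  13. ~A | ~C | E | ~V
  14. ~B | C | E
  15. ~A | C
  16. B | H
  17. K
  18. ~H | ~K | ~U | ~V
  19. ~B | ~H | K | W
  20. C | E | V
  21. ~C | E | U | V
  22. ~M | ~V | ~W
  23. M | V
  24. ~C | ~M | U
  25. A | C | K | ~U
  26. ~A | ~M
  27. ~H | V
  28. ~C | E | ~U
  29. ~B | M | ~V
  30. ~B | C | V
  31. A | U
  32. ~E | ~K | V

Unit clause (E) forces E = True.
Unit clause (K) forces K = True.
In (~E | ~K | V) only V is left, so V = True.
Set A = True.
  then (~A | C) forces C = True.
  then (~A | ~M) forces M = False.
  then (~B | M | ~V) forces B = False.
  then (~K | M | ~V | W) forces W = True.
  then (B | H) forces H = True.
  then (~H | ~K | ~U | ~V) forces U = False.
All clauses satisfied.

K = True, A = True, E = True, U = False, H = True, M = False, B = False, W = True, C = True, V = True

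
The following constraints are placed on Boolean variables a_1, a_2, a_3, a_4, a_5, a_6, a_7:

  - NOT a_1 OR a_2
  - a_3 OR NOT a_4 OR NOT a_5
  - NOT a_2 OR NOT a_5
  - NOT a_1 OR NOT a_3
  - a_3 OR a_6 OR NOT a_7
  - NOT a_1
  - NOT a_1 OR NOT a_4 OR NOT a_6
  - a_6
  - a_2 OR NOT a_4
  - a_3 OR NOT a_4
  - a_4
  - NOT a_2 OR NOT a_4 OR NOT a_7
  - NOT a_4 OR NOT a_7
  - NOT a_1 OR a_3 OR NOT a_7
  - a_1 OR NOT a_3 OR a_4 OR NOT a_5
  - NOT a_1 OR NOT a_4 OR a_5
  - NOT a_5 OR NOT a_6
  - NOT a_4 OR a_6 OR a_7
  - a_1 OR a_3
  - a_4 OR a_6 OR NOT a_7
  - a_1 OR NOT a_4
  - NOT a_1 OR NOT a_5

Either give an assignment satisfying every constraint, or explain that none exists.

No satisfying assignment exists.

Case a_4 = True:
  (NOT a_1) forces a_1 = False.
  Clause (a_1 OR NOT a_4) is falsified — contradiction.
Case a_4 = False:
  Clause (a_4) is falsified — contradiction.
Both cases fail, so the formula is unsatisfiable.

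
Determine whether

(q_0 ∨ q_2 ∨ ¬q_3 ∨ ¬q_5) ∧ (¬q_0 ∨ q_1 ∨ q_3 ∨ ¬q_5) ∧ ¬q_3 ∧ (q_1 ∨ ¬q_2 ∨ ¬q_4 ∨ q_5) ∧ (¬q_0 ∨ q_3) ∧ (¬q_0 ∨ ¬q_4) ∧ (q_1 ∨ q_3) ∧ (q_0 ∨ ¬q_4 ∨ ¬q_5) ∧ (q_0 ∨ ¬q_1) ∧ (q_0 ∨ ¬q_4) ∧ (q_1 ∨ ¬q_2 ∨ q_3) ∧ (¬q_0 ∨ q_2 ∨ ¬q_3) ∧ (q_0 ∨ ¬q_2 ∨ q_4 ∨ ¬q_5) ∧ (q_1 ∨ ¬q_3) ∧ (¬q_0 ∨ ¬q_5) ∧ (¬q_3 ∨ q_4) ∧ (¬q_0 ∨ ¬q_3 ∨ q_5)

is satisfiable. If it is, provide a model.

Unsatisfiable

Case q_3 = True:
  Clause (¬q_3) is falsified — contradiction.
Case q_3 = False:
  (¬q_0 ∨ q_3) forces q_0 = False.
  (q_1 ∨ q_3) forces q_1 = True.
  Clause (q_0 ∨ ¬q_1) is falsified — contradiction.
Both cases fail, so the formula is unsatisfiable.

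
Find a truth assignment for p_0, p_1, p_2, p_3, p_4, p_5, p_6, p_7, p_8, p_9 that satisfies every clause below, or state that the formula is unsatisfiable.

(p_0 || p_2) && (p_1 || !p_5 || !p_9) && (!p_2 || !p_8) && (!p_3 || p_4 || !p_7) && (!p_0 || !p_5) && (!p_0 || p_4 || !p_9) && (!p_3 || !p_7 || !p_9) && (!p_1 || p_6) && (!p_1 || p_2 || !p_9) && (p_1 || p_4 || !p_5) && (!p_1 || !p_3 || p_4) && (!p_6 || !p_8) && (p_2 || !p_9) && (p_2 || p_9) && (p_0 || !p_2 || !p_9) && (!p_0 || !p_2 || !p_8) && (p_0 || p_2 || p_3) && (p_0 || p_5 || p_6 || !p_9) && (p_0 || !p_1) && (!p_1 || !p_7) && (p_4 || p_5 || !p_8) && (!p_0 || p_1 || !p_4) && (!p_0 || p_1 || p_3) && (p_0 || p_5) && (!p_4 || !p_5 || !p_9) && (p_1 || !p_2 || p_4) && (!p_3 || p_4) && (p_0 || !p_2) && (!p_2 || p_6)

p_0=T, p_1=T, p_2=T, p_3=F, p_4=T, p_5=F, p_6=T, p_7=F, p_8=F, p_9=T

Try p_0 = False:
  (p_0 || p_2) forces p_2 = True.
  clause (p_0 || !p_2) is falsified — backtrack.
So p_0 = True.
  then (!p_0 || !p_5) forces p_5 = False.
Set p_1 = True.
  then (!p_1 || p_6) forces p_6 = True.
  then (!p_6 || !p_8) forces p_8 = False.
  then (!p_1 || !p_7) forces p_7 = False.
Set p_2 = True.
Set p_3 = False.
Set p_4 = True.
Set p_9 = True.
All clauses satisfied.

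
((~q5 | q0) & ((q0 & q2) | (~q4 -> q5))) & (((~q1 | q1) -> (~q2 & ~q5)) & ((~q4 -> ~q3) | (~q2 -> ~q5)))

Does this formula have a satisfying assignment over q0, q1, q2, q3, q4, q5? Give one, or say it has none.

q0=T, q1=T, q2=F, q3=T, q4=T, q5=F

  (~q5 | q0) & ((q0 & q2) | (~q4 -> q5)) = True
    ~q5 | q0 = True
      ~q5 = True
    (q0 & q2) | (~q4 -> q5) = True
      q0 & q2 = False
      ~q4 -> q5 = True
        ~q4 = False
  ((~q1 | q1) -> (~q2 & ~q5)) & ((~q4 -> ~q3) | (~q2 -> ~q5)) = True
    (~q1 | q1) -> (~q2 & ~q5) = True
      ~q1 | q1 = True
        ~q1 = False
      ~q2 & ~q5 = True
        ~q2 = True
        ~q5 = True
    (~q4 -> ~q3) | (~q2 -> ~q5) = True
      ~q4 -> ~q3 = True
        ~q4 = False
        ~q3 = False
      ~q2 -> ~q5 = True
        ~q2 = True
        ~q5 = True
Both conjuncts True, so the formula holds.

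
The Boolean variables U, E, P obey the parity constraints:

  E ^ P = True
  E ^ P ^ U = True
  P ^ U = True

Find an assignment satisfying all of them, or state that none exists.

U: False, E: False, P: True

E ^ P = F ^ T = True ✓
E ^ P ^ U = F ^ T ^ F = True ✓
P ^ U = T ^ F = True ✓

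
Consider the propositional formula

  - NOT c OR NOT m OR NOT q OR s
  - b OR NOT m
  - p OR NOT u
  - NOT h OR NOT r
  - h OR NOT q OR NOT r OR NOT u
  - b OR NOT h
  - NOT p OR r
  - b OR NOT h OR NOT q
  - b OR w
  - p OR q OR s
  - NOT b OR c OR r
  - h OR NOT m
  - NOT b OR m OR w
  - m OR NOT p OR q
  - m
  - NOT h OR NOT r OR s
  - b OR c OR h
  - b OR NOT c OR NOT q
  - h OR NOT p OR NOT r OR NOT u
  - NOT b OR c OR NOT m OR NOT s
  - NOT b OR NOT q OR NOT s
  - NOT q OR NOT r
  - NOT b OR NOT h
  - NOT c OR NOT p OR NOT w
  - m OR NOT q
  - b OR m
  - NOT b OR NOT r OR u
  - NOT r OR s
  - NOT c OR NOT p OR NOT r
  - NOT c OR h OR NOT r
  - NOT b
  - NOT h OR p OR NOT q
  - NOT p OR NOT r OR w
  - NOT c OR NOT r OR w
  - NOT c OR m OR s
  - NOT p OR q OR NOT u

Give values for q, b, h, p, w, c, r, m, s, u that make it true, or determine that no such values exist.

UNSATISFIABLE

Case b = True:
  Clause (NOT b) is falsified — contradiction.
Case b = False:
  (b OR NOT m) forces m = False.
  Clause (m) is falsified — contradiction.
Both cases fail, so the formula is unsatisfiable.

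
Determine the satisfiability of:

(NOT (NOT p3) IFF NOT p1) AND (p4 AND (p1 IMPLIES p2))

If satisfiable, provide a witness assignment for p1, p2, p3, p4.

p1 = False, p2 = False, p3 = True, p4 = True

  NOT (NOT p3) IFF NOT p1 = True
    NOT (NOT p3) = True
      NOT p3 = False
    NOT p1 = True
  p4 AND (p1 IMPLIES p2) = True
    p1 IMPLIES p2 = True
Both conjuncts True, so the formula holds.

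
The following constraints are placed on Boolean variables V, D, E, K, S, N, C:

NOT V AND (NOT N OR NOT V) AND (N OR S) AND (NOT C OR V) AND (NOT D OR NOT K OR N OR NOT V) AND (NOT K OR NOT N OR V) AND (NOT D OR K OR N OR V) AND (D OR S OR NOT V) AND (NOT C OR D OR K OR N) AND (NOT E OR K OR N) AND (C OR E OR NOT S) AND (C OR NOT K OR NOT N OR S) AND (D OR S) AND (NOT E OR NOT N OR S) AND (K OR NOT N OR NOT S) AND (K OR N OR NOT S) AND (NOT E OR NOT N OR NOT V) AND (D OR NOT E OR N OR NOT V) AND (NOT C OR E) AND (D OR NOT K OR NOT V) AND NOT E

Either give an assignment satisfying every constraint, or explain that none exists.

V = False, D = True, E = False, K = False, S = False, N = True, C = False

Unit clause (NOT V) forces V = False.
In (NOT C OR V) only NOT C is left, so C = False.
Unit clause (NOT E) forces E = False.
In (C OR E OR NOT S) only NOT S is left, so S = False.
In (D OR S) only D is left, so D = True.
In (N OR S) only N is left, so N = True.
In (NOT K OR NOT N OR V) only NOT K is left, so K = False.
All clauses satisfied.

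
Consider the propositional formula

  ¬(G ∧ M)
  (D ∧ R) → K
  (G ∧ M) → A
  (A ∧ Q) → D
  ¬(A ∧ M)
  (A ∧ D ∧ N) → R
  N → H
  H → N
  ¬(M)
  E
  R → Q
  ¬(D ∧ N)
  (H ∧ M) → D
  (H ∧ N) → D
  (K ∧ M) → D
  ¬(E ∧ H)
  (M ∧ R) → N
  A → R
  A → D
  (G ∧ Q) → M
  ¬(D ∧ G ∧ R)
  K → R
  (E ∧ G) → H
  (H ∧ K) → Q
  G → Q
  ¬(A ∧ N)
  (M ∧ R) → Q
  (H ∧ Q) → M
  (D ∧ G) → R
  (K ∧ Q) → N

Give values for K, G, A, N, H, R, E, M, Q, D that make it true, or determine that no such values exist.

Unit clause (E) forces E = True.
Unit clause (¬M) forces M = False.
In (¬E ∨ ¬H) only ¬H is left, so H = False.
In (H ∨ ¬N) only ¬N is left, so N = False.
In (¬E ∨ ¬G ∨ H) only ¬G is left, so G = False.
Try K = True:
  (¬K ∨ N ∨ ¬Q) forces Q = False.
  (Q ∨ ¬R) forces R = False.
  clause (¬K ∨ R) is falsified — backtrack.
So K = False.
Set A = False.
Set R = False.
Set Q = True.
Set D = False.
All clauses satisfied.

K = False; G = False; A = False; N = False; H = False; R = False; E = True; M = False; Q = True; D = False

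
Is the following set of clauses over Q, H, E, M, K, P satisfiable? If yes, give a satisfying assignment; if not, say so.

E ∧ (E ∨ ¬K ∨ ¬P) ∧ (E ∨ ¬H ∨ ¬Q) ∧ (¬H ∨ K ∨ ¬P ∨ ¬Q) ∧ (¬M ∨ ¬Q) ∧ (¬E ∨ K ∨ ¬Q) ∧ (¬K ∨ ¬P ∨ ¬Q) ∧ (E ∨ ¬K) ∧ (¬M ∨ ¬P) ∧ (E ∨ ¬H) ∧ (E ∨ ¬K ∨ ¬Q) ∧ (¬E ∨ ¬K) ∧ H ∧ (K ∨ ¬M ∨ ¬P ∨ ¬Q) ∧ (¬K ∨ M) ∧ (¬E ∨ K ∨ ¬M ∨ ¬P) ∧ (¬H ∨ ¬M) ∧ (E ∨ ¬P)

Q = False, H = True, E = True, M = False, K = False, P = True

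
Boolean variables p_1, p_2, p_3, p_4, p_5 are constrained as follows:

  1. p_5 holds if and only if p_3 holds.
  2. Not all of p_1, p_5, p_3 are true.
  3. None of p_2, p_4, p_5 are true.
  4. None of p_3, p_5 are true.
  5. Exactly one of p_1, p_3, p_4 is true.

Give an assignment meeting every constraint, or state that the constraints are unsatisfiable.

p_1=T, p_2=F, p_3=F, p_4=F, p_5=F

  (1) p_5=F, p_3=F — same ✓
  (2) {p_1, p_5, p_3}: 1/3 true — not all ✓
  (3) {p_2, p_4, p_5}: 0 true — none ✓
  (4) {p_3, p_5}: 0 true — none ✓
  (5) {p_1, p_3, p_4}: 1 true — exactly one ✓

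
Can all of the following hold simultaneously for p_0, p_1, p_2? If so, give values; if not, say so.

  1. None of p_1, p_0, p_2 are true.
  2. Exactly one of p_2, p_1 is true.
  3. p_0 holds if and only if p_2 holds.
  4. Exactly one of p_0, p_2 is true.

Case p_2 = True:
  Constraint (1) is violated (p_2=T) — contradiction.
Case p_2 = False:
  (1) forces p_1 = False.
  Constraint (2) is violated (p_2=F, p_1=F) — contradiction.
Both cases fail — unsatisfiable.

UNSATISFIABLE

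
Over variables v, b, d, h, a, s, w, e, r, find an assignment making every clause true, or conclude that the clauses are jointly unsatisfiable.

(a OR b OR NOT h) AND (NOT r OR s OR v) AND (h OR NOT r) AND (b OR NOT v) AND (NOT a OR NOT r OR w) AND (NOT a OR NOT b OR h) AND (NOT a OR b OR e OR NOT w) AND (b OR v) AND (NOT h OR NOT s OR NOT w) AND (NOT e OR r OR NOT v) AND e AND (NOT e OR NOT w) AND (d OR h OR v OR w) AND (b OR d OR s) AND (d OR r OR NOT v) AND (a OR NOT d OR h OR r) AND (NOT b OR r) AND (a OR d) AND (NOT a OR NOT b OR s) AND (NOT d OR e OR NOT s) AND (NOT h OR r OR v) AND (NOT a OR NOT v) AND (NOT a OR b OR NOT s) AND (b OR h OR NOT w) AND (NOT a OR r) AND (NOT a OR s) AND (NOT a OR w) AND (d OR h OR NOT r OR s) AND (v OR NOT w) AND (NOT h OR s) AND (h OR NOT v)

Unit clause (e) forces e = True.
In (NOT e OR NOT w) only NOT w is left, so w = False.
In (NOT a OR w) only NOT a is left, so a = False.
In (a OR d) only d is left, so d = True.
Set v = True.
  then (b OR NOT v) forces b = True.
  then (NOT e OR r OR NOT v) forces r = True.
  then (h OR NOT v) forces h = True.
  then (NOT h OR s) forces s = True.
All clauses satisfied.

v = True, b = True, d = True, h = True, a = False, s = True, w = False, e = True, r = True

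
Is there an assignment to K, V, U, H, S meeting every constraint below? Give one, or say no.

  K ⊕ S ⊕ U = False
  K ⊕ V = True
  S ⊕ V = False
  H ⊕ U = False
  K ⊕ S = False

The formula is unsatisfiable.

Adding constraints 2, 3, 5 mod 2: every variable appears an even number of times on the left, so the left side is 0.
But the right sides sum to 1 (mod 2). 0 ≠ 1 — the system is inconsistent.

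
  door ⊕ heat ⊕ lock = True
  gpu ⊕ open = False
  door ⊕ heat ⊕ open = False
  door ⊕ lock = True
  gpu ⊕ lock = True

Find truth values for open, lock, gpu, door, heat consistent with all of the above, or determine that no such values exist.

open=T, lock=F, gpu=T, door=T, heat=F

door ⊕ heat ⊕ lock = T ⊕ F ⊕ F = True ✓
gpu ⊕ open = T ⊕ T = False ✓
door ⊕ heat ⊕ open = T ⊕ F ⊕ T = False ✓
door ⊕ lock = T ⊕ F = True ✓
gpu ⊕ lock = T ⊕ F = True ✓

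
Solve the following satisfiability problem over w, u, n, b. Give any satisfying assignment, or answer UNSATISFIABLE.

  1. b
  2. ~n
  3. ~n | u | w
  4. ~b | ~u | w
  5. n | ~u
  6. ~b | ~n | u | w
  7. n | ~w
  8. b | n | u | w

Unit clause (b) forces b = True.
Unit clause (~n) forces n = False.
In (n | ~u) only ~u is left, so u = False.
In (n | ~w) only ~w is left, so w = False.
Check each clause:
  (b): b holds.
  (~n): ~n holds.
  (~n | u | w): ~n holds.
  (~b | ~u | w): ~u holds.
  (n | ~u): ~u holds.
  (~b | ~n | u | w): ~n holds.
  (n | ~w): ~w holds.
  (b | n | u | w): b holds.
All clauses satisfied.

w = False, u = False, n = False, b = True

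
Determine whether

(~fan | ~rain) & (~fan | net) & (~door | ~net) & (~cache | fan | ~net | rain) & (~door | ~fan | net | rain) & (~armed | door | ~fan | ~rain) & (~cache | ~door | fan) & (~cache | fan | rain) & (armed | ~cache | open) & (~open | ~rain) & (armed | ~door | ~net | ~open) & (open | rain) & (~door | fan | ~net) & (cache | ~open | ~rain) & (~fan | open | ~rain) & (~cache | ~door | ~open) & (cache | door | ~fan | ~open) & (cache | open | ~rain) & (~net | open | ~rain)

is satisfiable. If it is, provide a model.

rain = False, net = True, armed = True, open = True, cache = True, door = False, fan = True

Set rain = False.
  then (open | rain) forces open = True.
Set net = True.
  then (~door | ~net) forces door = False.
Set armed = True.
Set cache = True.
  then (~cache | fan | ~net | rain) forces fan = True.
All clauses satisfied.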